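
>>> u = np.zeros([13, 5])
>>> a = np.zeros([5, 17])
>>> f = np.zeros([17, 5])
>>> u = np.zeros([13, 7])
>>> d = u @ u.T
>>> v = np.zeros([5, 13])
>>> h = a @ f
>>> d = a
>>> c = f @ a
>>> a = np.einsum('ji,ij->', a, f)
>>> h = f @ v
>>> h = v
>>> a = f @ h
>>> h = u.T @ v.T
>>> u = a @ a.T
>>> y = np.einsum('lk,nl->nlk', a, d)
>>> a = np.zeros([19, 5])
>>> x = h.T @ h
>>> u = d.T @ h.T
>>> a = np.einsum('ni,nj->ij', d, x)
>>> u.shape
(17, 7)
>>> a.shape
(17, 5)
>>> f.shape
(17, 5)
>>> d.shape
(5, 17)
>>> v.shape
(5, 13)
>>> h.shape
(7, 5)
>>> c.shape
(17, 17)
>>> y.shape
(5, 17, 13)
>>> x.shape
(5, 5)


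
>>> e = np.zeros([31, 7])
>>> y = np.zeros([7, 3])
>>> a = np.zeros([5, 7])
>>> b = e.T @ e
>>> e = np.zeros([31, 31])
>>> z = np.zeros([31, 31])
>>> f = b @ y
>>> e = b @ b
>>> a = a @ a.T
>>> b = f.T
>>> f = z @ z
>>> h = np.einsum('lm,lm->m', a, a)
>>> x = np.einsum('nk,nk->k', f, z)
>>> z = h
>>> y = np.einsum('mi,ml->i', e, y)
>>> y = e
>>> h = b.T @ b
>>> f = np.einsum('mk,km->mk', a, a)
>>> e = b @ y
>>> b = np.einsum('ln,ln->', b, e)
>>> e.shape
(3, 7)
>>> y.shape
(7, 7)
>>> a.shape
(5, 5)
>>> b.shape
()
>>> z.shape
(5,)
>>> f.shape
(5, 5)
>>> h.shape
(7, 7)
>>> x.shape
(31,)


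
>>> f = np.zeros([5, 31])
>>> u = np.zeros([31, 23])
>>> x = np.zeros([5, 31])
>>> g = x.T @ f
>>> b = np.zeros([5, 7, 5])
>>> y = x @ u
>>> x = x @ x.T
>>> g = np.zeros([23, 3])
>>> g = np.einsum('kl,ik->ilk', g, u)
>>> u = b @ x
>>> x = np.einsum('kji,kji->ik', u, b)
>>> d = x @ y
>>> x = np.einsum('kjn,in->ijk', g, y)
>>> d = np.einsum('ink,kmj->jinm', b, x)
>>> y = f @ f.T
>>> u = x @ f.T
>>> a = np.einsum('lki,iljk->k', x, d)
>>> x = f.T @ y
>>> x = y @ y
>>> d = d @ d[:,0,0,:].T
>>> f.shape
(5, 31)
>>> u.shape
(5, 3, 5)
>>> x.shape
(5, 5)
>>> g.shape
(31, 3, 23)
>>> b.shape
(5, 7, 5)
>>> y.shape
(5, 5)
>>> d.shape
(31, 5, 7, 31)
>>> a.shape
(3,)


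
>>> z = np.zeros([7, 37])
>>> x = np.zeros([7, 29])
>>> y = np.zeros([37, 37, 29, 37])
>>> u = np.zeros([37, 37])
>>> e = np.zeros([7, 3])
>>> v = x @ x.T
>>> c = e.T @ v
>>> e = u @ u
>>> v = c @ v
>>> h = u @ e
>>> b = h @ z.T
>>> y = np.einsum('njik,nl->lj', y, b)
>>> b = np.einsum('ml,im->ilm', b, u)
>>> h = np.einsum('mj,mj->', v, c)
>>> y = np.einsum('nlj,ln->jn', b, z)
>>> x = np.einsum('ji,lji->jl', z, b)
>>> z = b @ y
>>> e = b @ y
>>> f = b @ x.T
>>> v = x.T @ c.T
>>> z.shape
(37, 7, 37)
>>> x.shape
(7, 37)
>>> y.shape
(37, 37)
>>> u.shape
(37, 37)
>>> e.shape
(37, 7, 37)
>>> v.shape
(37, 3)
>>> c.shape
(3, 7)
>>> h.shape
()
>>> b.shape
(37, 7, 37)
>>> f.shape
(37, 7, 7)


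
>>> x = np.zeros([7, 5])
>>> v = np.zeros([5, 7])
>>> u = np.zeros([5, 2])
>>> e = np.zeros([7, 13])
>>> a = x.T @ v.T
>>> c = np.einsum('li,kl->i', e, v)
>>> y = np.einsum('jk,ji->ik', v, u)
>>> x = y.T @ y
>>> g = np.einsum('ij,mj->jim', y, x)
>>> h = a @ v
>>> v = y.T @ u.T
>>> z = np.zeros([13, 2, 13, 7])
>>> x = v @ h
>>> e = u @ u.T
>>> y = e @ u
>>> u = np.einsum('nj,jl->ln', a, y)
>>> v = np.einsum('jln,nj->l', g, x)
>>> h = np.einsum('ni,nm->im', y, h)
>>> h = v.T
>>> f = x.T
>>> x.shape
(7, 7)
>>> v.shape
(2,)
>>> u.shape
(2, 5)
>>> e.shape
(5, 5)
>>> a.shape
(5, 5)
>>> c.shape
(13,)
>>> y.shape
(5, 2)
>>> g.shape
(7, 2, 7)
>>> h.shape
(2,)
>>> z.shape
(13, 2, 13, 7)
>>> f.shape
(7, 7)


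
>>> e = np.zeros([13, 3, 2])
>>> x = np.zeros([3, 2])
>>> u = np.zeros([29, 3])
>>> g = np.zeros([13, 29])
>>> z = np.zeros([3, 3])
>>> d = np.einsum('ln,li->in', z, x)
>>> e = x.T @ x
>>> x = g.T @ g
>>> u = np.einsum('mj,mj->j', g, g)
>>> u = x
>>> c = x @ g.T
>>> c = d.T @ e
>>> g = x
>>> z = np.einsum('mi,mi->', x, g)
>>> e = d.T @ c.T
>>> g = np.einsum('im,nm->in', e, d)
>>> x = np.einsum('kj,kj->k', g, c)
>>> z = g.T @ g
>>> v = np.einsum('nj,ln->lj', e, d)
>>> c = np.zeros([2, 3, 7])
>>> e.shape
(3, 3)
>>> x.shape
(3,)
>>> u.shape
(29, 29)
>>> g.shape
(3, 2)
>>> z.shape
(2, 2)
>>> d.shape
(2, 3)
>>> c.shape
(2, 3, 7)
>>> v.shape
(2, 3)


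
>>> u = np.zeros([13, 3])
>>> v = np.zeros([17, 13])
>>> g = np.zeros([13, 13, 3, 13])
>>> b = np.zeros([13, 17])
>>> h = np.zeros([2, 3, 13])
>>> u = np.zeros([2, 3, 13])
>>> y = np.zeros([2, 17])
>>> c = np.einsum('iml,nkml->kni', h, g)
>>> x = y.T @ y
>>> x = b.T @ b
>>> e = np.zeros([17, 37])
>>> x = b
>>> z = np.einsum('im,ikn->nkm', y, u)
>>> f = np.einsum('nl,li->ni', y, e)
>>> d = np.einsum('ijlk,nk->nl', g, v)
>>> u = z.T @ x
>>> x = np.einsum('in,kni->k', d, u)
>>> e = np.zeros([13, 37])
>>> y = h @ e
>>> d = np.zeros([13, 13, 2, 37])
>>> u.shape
(17, 3, 17)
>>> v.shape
(17, 13)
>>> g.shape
(13, 13, 3, 13)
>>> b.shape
(13, 17)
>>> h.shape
(2, 3, 13)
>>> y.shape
(2, 3, 37)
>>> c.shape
(13, 13, 2)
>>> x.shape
(17,)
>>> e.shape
(13, 37)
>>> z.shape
(13, 3, 17)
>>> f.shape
(2, 37)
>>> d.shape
(13, 13, 2, 37)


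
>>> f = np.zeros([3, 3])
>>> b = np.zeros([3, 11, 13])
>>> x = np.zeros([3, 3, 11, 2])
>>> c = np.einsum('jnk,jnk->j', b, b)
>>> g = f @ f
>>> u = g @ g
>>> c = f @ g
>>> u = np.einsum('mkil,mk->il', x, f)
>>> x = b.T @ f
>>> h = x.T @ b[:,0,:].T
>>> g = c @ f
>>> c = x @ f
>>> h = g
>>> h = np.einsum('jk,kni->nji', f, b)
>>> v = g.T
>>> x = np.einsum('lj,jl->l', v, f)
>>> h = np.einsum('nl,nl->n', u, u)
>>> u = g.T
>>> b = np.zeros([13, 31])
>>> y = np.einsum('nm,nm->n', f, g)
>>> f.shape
(3, 3)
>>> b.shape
(13, 31)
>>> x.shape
(3,)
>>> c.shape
(13, 11, 3)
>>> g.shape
(3, 3)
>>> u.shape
(3, 3)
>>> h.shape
(11,)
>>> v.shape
(3, 3)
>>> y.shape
(3,)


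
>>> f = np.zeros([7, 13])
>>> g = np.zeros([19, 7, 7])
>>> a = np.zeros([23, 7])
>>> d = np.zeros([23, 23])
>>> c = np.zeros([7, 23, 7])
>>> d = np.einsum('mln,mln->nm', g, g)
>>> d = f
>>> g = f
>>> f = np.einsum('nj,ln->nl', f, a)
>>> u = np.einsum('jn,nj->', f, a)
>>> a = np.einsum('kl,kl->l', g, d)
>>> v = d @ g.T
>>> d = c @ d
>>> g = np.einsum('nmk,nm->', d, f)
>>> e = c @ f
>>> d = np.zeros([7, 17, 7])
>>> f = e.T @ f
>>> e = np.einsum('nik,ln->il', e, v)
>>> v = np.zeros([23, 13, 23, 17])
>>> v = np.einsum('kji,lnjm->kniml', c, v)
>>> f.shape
(23, 23, 23)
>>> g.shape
()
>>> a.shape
(13,)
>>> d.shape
(7, 17, 7)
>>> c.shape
(7, 23, 7)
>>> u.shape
()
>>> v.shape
(7, 13, 7, 17, 23)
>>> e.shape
(23, 7)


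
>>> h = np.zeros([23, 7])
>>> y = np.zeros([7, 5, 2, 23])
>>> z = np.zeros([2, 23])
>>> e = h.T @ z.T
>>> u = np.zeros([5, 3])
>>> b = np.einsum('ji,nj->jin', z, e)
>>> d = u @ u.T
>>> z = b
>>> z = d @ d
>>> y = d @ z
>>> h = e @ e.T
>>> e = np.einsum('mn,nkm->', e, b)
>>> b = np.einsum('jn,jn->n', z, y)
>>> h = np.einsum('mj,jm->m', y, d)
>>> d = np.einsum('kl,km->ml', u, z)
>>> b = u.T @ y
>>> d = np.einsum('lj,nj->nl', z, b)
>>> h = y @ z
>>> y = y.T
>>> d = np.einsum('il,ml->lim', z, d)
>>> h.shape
(5, 5)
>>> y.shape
(5, 5)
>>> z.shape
(5, 5)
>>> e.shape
()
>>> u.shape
(5, 3)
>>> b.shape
(3, 5)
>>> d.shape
(5, 5, 3)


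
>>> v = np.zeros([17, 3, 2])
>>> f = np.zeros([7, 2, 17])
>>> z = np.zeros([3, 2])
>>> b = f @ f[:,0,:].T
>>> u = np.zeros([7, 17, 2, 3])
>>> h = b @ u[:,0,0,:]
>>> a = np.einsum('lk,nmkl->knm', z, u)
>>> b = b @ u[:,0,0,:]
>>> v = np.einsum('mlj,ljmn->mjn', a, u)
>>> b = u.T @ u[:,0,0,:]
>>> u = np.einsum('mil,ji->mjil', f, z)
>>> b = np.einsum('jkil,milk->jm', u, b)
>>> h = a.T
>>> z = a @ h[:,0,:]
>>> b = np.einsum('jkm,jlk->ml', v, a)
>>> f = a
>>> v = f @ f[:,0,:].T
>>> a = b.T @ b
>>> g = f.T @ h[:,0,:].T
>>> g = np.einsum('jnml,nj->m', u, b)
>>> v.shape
(2, 7, 2)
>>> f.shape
(2, 7, 17)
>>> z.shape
(2, 7, 2)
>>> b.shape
(3, 7)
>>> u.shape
(7, 3, 2, 17)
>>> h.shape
(17, 7, 2)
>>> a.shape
(7, 7)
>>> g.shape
(2,)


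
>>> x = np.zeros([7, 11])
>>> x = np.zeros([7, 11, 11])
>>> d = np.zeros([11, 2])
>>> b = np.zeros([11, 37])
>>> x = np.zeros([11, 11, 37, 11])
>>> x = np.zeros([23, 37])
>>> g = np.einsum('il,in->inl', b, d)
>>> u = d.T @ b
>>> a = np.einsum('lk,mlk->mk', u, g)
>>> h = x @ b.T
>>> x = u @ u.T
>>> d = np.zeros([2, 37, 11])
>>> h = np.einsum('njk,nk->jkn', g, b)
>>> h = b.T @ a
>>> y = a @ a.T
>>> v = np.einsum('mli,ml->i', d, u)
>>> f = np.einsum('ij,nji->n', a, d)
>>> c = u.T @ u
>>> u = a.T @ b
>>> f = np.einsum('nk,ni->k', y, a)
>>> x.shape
(2, 2)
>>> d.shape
(2, 37, 11)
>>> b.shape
(11, 37)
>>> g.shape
(11, 2, 37)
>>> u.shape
(37, 37)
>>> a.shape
(11, 37)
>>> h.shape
(37, 37)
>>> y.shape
(11, 11)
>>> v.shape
(11,)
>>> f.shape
(11,)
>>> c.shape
(37, 37)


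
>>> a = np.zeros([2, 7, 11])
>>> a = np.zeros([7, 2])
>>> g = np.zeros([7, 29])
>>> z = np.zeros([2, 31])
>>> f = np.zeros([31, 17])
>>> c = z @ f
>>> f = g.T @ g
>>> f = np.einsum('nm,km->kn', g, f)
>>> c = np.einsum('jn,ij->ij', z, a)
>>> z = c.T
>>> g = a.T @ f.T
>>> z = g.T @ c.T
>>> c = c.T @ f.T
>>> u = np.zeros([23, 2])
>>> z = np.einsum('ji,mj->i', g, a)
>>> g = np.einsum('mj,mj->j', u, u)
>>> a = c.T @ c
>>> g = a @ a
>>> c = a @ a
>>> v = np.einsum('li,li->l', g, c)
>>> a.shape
(29, 29)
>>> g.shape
(29, 29)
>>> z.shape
(29,)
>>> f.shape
(29, 7)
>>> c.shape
(29, 29)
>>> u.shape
(23, 2)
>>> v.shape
(29,)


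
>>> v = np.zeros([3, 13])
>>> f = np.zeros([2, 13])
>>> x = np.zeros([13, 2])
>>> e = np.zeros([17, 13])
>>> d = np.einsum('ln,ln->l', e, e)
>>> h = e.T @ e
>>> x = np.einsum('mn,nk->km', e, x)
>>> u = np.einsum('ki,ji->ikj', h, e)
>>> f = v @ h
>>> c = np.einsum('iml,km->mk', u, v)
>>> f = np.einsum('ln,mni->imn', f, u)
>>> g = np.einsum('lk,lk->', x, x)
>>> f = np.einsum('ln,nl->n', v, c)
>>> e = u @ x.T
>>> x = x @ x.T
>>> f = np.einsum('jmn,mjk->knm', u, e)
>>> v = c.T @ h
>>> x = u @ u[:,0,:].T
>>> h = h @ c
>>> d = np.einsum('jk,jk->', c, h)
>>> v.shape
(3, 13)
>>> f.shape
(2, 17, 13)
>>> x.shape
(13, 13, 13)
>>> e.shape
(13, 13, 2)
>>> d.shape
()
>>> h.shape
(13, 3)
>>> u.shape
(13, 13, 17)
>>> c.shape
(13, 3)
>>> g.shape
()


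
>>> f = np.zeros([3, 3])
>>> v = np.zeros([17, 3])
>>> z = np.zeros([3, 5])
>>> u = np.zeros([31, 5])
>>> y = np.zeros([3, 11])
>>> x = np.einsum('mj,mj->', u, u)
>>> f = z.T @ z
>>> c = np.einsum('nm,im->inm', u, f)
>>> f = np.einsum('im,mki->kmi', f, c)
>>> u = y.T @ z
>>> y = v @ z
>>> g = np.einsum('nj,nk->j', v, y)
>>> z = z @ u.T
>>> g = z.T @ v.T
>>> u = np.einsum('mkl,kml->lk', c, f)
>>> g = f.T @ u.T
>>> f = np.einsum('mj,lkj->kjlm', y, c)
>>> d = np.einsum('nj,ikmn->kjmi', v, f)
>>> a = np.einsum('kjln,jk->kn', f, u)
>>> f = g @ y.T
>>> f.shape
(5, 5, 17)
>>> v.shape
(17, 3)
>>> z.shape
(3, 11)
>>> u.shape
(5, 31)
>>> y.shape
(17, 5)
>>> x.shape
()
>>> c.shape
(5, 31, 5)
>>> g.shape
(5, 5, 5)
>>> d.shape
(5, 3, 5, 31)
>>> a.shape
(31, 17)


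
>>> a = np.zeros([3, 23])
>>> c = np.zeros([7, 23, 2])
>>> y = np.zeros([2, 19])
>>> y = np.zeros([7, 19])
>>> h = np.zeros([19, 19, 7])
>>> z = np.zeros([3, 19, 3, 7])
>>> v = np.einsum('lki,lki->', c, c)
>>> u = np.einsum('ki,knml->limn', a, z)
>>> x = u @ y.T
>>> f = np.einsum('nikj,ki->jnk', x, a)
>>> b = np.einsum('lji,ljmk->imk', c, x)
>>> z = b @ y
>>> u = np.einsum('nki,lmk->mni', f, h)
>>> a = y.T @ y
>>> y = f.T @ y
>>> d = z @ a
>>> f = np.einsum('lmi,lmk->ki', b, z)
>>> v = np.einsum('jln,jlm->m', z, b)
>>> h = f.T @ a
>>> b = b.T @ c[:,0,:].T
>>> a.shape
(19, 19)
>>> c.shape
(7, 23, 2)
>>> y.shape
(3, 7, 19)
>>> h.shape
(7, 19)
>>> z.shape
(2, 3, 19)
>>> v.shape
(7,)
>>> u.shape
(19, 7, 3)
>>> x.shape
(7, 23, 3, 7)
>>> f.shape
(19, 7)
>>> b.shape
(7, 3, 7)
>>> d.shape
(2, 3, 19)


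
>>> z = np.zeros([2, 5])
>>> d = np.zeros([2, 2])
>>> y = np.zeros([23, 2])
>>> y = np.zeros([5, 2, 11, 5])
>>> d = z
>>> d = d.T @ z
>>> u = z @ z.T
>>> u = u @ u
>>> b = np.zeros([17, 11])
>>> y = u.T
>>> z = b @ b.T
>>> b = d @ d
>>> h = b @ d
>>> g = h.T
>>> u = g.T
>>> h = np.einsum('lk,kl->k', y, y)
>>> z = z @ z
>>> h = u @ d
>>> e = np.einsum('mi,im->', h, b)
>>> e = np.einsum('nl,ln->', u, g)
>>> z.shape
(17, 17)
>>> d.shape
(5, 5)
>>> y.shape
(2, 2)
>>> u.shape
(5, 5)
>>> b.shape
(5, 5)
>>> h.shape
(5, 5)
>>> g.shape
(5, 5)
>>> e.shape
()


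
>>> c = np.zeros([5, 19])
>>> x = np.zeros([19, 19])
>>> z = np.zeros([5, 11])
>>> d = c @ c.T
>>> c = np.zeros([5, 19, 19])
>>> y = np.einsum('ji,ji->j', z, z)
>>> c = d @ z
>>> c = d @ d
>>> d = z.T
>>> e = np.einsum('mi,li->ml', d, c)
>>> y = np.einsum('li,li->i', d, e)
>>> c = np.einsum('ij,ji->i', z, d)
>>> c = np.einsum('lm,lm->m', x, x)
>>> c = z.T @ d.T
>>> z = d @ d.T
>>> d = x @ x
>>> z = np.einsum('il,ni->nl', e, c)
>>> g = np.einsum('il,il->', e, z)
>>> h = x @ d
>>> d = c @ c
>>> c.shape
(11, 11)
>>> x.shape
(19, 19)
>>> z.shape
(11, 5)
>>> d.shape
(11, 11)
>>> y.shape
(5,)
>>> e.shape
(11, 5)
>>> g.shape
()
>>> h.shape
(19, 19)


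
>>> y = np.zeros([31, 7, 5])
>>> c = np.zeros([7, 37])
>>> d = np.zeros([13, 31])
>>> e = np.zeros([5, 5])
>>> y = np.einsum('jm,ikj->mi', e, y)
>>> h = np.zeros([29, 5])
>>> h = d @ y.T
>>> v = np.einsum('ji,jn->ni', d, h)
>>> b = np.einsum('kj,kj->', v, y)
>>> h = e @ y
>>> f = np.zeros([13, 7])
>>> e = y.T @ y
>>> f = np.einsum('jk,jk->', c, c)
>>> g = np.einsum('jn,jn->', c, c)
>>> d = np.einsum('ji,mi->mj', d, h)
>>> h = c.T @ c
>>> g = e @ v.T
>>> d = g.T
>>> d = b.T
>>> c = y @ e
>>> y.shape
(5, 31)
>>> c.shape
(5, 31)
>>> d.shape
()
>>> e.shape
(31, 31)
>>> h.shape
(37, 37)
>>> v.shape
(5, 31)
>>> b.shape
()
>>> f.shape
()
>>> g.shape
(31, 5)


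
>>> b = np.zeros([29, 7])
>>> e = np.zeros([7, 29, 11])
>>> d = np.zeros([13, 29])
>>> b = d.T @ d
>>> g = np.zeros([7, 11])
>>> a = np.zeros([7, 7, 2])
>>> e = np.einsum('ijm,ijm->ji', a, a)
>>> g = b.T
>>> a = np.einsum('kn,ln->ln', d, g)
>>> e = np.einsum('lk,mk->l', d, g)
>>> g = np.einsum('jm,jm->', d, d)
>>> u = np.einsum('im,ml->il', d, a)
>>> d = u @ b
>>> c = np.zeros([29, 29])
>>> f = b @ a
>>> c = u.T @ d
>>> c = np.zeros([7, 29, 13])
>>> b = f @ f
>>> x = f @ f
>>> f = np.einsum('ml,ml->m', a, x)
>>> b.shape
(29, 29)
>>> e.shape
(13,)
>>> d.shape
(13, 29)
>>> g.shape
()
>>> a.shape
(29, 29)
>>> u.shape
(13, 29)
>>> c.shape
(7, 29, 13)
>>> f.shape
(29,)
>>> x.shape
(29, 29)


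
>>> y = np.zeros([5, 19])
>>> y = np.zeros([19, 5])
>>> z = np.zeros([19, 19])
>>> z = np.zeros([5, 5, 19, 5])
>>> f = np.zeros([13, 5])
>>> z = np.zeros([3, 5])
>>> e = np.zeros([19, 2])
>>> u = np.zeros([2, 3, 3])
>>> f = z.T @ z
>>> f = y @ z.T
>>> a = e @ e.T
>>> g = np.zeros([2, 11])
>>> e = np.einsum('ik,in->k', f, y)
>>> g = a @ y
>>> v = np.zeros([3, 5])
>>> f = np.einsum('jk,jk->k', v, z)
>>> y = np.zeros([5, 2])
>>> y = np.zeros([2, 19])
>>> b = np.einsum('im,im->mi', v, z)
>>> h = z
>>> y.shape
(2, 19)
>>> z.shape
(3, 5)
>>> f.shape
(5,)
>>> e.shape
(3,)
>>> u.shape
(2, 3, 3)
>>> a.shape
(19, 19)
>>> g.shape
(19, 5)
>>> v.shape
(3, 5)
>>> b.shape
(5, 3)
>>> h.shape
(3, 5)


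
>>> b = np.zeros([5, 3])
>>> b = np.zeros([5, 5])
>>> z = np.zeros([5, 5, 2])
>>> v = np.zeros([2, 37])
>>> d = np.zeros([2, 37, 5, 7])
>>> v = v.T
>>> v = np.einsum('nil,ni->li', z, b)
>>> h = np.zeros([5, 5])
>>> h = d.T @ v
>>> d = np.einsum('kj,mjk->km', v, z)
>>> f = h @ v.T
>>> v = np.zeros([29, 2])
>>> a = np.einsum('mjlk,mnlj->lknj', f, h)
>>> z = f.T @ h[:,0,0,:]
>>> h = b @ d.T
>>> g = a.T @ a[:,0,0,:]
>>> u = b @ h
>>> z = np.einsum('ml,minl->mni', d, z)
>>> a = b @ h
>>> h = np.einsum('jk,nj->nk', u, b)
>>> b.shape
(5, 5)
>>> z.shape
(2, 5, 37)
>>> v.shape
(29, 2)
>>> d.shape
(2, 5)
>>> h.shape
(5, 2)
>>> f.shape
(7, 5, 37, 2)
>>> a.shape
(5, 2)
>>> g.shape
(5, 5, 2, 5)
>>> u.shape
(5, 2)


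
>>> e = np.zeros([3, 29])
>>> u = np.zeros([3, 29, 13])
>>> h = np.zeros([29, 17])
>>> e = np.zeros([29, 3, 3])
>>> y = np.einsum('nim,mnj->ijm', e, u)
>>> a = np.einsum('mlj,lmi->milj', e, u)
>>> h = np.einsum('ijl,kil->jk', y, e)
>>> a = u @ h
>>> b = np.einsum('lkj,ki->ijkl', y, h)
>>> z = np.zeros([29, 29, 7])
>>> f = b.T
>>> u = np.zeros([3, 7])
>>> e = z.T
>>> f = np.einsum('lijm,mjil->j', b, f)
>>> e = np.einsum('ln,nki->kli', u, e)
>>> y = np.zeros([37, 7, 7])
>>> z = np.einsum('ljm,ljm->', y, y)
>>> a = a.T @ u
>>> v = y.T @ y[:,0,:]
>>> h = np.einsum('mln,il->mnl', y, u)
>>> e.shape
(29, 3, 29)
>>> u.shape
(3, 7)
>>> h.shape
(37, 7, 7)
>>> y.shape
(37, 7, 7)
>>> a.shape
(29, 29, 7)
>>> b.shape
(29, 3, 13, 3)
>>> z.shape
()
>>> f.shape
(13,)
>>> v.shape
(7, 7, 7)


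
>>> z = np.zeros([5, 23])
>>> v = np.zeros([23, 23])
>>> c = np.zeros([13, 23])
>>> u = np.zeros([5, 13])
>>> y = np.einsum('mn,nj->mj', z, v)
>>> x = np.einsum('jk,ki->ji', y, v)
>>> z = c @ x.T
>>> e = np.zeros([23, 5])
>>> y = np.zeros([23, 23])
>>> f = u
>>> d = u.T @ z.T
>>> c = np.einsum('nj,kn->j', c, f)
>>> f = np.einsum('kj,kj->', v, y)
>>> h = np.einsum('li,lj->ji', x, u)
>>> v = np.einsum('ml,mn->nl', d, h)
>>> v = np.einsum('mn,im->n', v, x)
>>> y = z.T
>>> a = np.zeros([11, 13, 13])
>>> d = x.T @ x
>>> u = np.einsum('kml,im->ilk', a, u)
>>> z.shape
(13, 5)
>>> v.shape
(13,)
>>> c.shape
(23,)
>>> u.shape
(5, 13, 11)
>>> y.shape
(5, 13)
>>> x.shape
(5, 23)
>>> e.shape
(23, 5)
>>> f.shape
()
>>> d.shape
(23, 23)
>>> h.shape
(13, 23)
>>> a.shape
(11, 13, 13)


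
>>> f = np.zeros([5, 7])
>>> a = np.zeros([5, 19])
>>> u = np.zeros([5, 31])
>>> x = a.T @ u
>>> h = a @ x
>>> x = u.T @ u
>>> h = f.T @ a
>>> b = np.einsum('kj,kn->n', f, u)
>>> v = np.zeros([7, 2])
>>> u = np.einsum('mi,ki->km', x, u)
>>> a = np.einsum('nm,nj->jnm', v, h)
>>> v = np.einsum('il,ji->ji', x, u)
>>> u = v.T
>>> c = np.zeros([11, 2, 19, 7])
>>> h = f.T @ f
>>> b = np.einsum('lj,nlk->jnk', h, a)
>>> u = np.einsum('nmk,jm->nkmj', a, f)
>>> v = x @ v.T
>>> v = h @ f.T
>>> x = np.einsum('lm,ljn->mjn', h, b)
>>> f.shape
(5, 7)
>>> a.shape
(19, 7, 2)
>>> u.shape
(19, 2, 7, 5)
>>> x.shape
(7, 19, 2)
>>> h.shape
(7, 7)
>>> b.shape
(7, 19, 2)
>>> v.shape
(7, 5)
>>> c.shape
(11, 2, 19, 7)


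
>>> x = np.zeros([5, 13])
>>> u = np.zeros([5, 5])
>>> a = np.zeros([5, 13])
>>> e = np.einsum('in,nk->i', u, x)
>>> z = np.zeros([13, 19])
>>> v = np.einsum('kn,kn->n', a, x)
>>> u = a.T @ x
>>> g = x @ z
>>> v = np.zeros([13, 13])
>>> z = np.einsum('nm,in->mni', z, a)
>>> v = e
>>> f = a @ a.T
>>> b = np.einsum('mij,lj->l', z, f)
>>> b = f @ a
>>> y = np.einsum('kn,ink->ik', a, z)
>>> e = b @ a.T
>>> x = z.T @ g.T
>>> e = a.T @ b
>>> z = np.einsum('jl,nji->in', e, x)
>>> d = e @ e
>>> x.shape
(5, 13, 5)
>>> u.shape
(13, 13)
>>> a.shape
(5, 13)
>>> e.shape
(13, 13)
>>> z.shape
(5, 5)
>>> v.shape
(5,)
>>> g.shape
(5, 19)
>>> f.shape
(5, 5)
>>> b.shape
(5, 13)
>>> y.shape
(19, 5)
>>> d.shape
(13, 13)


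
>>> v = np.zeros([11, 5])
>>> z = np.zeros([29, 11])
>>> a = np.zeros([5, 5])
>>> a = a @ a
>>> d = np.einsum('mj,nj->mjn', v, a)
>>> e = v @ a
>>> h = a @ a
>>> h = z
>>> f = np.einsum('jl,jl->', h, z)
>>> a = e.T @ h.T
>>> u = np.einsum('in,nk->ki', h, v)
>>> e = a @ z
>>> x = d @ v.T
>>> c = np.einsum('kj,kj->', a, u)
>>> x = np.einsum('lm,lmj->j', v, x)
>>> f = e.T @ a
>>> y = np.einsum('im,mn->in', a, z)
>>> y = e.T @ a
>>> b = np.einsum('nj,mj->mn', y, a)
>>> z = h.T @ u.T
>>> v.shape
(11, 5)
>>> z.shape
(11, 5)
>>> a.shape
(5, 29)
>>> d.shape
(11, 5, 5)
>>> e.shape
(5, 11)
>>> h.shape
(29, 11)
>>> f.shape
(11, 29)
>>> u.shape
(5, 29)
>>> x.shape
(11,)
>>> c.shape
()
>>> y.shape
(11, 29)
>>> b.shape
(5, 11)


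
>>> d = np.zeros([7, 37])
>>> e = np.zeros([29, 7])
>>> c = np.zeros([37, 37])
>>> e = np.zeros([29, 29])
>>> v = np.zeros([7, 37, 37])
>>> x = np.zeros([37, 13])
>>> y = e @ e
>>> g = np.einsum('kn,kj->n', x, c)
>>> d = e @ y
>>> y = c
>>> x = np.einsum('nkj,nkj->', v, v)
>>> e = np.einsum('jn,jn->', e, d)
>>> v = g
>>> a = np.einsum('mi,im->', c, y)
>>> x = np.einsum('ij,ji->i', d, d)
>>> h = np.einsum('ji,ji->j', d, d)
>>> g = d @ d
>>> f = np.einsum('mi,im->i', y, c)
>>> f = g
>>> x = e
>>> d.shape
(29, 29)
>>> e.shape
()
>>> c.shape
(37, 37)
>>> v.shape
(13,)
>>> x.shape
()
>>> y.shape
(37, 37)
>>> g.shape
(29, 29)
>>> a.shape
()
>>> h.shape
(29,)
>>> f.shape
(29, 29)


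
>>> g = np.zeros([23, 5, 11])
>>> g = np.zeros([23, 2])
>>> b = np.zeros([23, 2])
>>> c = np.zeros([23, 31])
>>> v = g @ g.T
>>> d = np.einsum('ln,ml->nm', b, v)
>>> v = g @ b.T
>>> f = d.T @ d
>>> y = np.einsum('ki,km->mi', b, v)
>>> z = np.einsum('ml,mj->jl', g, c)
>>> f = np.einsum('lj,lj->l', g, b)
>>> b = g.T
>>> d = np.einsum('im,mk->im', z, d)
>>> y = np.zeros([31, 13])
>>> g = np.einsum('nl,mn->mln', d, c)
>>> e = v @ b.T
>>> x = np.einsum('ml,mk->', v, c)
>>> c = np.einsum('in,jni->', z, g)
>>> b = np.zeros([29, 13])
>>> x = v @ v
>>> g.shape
(23, 2, 31)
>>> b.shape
(29, 13)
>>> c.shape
()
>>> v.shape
(23, 23)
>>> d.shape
(31, 2)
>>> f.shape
(23,)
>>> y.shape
(31, 13)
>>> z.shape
(31, 2)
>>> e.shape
(23, 2)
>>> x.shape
(23, 23)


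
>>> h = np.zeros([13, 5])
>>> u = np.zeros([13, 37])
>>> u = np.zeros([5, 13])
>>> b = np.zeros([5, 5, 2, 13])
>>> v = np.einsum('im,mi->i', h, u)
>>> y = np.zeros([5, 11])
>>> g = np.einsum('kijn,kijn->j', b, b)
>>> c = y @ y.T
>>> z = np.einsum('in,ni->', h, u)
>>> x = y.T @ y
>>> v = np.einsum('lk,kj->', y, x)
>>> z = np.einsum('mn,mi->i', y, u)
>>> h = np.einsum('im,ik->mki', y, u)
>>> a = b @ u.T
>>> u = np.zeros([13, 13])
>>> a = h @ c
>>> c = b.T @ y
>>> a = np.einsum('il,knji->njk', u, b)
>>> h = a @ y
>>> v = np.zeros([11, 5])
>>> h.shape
(5, 2, 11)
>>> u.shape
(13, 13)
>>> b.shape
(5, 5, 2, 13)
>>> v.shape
(11, 5)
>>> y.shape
(5, 11)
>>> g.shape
(2,)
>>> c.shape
(13, 2, 5, 11)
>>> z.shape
(13,)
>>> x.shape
(11, 11)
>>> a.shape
(5, 2, 5)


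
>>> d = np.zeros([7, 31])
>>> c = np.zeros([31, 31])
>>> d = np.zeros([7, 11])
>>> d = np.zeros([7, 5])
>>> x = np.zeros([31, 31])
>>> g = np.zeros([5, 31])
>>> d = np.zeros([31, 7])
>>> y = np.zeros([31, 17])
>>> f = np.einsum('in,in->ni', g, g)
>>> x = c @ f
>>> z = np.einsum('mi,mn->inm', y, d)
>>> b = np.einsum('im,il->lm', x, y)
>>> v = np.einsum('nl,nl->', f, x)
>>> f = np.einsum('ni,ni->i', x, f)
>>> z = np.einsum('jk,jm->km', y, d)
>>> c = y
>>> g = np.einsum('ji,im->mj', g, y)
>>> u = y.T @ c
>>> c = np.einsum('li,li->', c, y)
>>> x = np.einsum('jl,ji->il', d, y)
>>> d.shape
(31, 7)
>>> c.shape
()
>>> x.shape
(17, 7)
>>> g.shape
(17, 5)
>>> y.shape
(31, 17)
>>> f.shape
(5,)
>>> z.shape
(17, 7)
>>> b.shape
(17, 5)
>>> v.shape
()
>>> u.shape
(17, 17)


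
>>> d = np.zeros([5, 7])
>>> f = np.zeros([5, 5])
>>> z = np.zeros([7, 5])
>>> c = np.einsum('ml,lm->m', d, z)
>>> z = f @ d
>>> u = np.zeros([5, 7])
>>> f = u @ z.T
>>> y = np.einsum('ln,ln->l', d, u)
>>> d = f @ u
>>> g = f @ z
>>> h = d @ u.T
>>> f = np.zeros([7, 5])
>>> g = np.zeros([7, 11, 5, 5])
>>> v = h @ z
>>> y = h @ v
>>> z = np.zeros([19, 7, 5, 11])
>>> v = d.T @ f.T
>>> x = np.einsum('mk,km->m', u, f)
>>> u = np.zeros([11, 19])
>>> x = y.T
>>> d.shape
(5, 7)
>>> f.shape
(7, 5)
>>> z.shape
(19, 7, 5, 11)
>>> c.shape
(5,)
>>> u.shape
(11, 19)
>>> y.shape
(5, 7)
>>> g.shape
(7, 11, 5, 5)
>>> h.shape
(5, 5)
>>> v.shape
(7, 7)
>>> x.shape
(7, 5)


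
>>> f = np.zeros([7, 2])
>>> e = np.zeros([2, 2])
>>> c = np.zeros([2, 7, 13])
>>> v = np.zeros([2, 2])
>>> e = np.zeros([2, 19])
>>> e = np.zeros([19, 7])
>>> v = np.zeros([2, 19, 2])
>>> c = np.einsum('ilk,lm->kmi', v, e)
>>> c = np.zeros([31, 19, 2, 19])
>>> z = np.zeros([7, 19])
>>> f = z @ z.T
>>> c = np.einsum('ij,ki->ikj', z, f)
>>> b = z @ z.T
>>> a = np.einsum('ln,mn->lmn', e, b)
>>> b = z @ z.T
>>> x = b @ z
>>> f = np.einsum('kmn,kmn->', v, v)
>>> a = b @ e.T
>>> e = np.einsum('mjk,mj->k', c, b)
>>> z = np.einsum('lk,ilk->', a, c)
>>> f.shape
()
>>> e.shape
(19,)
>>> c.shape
(7, 7, 19)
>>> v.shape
(2, 19, 2)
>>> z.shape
()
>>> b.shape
(7, 7)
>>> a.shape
(7, 19)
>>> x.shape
(7, 19)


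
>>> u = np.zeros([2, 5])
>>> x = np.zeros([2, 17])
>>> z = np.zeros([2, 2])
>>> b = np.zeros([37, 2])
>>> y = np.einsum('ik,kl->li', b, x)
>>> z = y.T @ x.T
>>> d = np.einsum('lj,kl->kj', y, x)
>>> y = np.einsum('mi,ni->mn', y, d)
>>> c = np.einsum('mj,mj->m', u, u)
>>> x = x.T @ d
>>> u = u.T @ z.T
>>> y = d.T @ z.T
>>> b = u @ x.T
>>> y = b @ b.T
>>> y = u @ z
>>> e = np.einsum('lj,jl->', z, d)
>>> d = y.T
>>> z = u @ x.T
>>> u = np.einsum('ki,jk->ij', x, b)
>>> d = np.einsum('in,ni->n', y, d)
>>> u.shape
(37, 5)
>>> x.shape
(17, 37)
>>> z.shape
(5, 17)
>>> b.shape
(5, 17)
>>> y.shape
(5, 2)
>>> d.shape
(2,)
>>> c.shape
(2,)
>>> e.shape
()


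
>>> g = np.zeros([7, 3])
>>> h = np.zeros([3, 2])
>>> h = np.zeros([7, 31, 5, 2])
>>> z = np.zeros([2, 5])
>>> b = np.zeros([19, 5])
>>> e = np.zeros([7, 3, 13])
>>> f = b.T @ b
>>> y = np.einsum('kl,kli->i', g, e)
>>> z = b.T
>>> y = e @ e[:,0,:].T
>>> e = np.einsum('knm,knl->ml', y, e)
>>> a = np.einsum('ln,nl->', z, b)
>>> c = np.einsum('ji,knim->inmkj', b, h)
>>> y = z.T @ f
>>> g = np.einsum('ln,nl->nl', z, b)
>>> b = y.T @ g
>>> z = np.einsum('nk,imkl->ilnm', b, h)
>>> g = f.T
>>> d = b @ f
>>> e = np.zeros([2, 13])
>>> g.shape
(5, 5)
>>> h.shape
(7, 31, 5, 2)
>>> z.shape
(7, 2, 5, 31)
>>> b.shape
(5, 5)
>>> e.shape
(2, 13)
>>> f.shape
(5, 5)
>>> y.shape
(19, 5)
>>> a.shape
()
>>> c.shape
(5, 31, 2, 7, 19)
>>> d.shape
(5, 5)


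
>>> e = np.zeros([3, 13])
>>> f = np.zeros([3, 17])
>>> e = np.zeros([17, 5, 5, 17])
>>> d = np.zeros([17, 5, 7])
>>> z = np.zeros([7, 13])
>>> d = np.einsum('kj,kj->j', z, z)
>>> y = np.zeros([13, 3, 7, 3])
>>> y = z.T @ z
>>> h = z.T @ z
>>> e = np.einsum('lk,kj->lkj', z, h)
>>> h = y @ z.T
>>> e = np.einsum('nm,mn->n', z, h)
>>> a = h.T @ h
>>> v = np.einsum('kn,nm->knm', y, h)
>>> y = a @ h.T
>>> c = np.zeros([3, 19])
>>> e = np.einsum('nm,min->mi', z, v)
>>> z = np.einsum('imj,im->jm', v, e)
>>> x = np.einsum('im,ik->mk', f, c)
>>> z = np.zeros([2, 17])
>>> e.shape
(13, 13)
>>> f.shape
(3, 17)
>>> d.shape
(13,)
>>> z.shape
(2, 17)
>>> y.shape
(7, 13)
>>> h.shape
(13, 7)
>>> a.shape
(7, 7)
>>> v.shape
(13, 13, 7)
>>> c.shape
(3, 19)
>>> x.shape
(17, 19)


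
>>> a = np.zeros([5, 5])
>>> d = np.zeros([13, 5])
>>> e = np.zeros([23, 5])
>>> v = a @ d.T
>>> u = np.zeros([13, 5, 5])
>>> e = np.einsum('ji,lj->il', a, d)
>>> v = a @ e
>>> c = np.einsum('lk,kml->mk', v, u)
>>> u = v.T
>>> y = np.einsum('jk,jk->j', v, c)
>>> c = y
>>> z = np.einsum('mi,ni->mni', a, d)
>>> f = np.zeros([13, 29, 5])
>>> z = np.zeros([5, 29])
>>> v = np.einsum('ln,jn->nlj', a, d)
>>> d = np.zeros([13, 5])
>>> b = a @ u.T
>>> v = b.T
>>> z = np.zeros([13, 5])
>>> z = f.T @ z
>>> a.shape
(5, 5)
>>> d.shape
(13, 5)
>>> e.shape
(5, 13)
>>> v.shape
(13, 5)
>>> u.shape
(13, 5)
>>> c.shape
(5,)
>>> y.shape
(5,)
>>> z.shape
(5, 29, 5)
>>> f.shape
(13, 29, 5)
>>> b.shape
(5, 13)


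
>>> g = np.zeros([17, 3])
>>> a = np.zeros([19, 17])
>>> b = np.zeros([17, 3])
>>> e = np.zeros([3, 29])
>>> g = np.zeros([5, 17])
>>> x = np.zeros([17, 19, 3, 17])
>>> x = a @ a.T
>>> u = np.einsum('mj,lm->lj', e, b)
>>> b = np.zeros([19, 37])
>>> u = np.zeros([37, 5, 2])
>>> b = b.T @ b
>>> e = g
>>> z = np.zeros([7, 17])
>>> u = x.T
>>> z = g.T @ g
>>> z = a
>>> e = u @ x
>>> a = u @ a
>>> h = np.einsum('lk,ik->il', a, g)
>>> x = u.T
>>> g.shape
(5, 17)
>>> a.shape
(19, 17)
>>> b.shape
(37, 37)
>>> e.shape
(19, 19)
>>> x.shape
(19, 19)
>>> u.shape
(19, 19)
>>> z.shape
(19, 17)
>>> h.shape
(5, 19)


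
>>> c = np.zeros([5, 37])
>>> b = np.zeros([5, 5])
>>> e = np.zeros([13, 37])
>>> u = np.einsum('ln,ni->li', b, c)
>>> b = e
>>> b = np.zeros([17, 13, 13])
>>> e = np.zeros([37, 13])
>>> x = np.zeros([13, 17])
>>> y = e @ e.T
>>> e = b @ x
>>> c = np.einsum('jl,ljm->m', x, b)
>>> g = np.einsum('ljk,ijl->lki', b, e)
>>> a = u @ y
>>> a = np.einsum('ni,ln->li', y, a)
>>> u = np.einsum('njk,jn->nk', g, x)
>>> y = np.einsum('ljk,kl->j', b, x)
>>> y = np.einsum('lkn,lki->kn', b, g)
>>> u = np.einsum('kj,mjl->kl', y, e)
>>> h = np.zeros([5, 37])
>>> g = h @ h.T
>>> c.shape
(13,)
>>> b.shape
(17, 13, 13)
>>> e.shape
(17, 13, 17)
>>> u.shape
(13, 17)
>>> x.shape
(13, 17)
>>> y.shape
(13, 13)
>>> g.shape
(5, 5)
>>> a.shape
(5, 37)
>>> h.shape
(5, 37)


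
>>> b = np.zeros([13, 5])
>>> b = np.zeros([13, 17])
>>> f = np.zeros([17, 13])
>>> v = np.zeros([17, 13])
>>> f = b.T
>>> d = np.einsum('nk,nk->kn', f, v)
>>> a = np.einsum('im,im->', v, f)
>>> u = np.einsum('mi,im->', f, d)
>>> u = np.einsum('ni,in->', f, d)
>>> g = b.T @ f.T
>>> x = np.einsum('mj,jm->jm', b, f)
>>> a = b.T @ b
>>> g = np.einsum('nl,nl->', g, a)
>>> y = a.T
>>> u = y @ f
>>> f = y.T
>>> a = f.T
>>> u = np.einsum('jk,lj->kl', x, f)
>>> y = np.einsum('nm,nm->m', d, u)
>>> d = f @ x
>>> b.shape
(13, 17)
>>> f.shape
(17, 17)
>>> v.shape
(17, 13)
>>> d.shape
(17, 13)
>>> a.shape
(17, 17)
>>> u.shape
(13, 17)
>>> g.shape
()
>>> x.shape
(17, 13)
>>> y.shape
(17,)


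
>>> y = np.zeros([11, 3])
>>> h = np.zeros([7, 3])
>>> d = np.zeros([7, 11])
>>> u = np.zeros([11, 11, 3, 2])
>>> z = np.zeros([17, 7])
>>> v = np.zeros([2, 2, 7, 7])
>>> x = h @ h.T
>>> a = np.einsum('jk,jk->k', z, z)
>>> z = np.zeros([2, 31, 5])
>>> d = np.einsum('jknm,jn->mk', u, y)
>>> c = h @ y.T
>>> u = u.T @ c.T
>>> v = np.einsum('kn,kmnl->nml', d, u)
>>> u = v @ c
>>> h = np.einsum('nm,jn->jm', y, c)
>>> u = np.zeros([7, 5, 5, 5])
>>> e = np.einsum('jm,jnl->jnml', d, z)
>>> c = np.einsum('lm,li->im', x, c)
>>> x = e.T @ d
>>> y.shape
(11, 3)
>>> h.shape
(7, 3)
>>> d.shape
(2, 11)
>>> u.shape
(7, 5, 5, 5)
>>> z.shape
(2, 31, 5)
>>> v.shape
(11, 3, 7)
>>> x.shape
(5, 11, 31, 11)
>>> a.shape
(7,)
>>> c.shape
(11, 7)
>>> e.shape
(2, 31, 11, 5)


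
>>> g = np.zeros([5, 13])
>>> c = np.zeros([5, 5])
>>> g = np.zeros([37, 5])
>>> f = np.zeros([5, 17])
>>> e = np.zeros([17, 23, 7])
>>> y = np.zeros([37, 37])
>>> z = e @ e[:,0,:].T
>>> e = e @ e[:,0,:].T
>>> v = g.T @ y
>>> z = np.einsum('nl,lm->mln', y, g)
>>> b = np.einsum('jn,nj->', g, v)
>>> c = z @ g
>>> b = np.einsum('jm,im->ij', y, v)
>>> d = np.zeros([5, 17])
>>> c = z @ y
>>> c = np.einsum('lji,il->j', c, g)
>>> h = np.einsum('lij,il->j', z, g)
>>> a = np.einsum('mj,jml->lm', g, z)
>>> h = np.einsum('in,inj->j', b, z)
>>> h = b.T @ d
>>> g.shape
(37, 5)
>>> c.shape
(37,)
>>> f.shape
(5, 17)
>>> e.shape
(17, 23, 17)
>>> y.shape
(37, 37)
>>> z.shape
(5, 37, 37)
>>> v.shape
(5, 37)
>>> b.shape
(5, 37)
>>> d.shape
(5, 17)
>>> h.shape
(37, 17)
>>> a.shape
(37, 37)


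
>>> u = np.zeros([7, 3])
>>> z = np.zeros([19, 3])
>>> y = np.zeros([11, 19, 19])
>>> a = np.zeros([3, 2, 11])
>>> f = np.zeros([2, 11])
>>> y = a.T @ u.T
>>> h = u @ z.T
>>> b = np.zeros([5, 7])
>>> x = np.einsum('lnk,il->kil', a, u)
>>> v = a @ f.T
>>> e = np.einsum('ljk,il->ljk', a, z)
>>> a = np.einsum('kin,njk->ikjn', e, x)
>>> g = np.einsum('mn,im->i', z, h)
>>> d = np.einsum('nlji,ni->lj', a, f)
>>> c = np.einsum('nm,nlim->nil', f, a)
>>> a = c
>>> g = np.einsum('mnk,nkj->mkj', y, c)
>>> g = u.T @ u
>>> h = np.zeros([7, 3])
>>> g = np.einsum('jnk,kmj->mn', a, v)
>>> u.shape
(7, 3)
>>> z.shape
(19, 3)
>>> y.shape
(11, 2, 7)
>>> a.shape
(2, 7, 3)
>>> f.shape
(2, 11)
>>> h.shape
(7, 3)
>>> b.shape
(5, 7)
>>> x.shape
(11, 7, 3)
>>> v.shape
(3, 2, 2)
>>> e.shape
(3, 2, 11)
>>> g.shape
(2, 7)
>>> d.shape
(3, 7)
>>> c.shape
(2, 7, 3)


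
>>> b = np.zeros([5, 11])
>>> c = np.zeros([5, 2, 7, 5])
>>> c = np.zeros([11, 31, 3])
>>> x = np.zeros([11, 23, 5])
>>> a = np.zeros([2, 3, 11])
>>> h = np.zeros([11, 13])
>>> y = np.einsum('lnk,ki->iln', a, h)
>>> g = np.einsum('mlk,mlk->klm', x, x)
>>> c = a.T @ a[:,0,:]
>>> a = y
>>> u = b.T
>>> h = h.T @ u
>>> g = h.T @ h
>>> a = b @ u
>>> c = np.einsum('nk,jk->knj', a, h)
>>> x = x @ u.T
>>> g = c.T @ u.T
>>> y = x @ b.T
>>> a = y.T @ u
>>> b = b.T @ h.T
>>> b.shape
(11, 13)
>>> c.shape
(5, 5, 13)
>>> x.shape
(11, 23, 11)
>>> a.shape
(5, 23, 5)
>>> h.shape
(13, 5)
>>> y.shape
(11, 23, 5)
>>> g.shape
(13, 5, 11)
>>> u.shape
(11, 5)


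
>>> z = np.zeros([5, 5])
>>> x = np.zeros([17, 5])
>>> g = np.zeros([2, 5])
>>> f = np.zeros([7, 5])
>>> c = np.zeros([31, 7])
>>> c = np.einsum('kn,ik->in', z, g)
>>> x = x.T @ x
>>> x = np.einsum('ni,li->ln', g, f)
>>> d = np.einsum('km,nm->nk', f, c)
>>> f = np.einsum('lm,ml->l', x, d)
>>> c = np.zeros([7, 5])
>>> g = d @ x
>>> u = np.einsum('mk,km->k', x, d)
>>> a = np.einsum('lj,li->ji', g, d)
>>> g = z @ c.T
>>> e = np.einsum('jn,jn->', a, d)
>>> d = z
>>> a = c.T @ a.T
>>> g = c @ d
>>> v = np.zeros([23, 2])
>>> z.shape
(5, 5)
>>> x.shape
(7, 2)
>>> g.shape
(7, 5)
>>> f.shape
(7,)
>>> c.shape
(7, 5)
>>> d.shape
(5, 5)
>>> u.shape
(2,)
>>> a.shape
(5, 2)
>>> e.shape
()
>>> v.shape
(23, 2)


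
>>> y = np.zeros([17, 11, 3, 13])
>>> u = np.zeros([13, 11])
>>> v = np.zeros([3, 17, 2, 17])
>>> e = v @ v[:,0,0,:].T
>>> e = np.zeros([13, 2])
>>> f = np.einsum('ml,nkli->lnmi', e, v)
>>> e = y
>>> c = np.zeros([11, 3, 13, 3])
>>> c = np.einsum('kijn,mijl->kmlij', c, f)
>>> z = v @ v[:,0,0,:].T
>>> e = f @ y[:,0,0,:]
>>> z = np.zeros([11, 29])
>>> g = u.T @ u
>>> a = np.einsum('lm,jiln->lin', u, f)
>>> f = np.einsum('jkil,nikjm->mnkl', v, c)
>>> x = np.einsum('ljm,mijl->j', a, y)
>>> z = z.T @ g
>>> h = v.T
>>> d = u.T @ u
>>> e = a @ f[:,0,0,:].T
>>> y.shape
(17, 11, 3, 13)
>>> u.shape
(13, 11)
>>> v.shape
(3, 17, 2, 17)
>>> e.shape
(13, 3, 13)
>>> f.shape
(13, 11, 17, 17)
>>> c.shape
(11, 2, 17, 3, 13)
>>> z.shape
(29, 11)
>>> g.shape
(11, 11)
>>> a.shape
(13, 3, 17)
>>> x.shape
(3,)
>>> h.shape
(17, 2, 17, 3)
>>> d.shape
(11, 11)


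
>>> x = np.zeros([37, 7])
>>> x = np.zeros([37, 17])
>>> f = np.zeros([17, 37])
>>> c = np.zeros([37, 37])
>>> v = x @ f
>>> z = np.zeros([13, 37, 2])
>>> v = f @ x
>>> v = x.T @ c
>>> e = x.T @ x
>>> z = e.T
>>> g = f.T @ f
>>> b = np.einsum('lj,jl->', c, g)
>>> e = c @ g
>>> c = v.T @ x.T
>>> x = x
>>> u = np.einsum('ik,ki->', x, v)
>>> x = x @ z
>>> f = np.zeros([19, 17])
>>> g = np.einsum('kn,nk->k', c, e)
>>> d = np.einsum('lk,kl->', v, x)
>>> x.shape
(37, 17)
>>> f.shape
(19, 17)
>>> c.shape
(37, 37)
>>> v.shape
(17, 37)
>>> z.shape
(17, 17)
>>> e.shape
(37, 37)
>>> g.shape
(37,)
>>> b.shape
()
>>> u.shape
()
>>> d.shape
()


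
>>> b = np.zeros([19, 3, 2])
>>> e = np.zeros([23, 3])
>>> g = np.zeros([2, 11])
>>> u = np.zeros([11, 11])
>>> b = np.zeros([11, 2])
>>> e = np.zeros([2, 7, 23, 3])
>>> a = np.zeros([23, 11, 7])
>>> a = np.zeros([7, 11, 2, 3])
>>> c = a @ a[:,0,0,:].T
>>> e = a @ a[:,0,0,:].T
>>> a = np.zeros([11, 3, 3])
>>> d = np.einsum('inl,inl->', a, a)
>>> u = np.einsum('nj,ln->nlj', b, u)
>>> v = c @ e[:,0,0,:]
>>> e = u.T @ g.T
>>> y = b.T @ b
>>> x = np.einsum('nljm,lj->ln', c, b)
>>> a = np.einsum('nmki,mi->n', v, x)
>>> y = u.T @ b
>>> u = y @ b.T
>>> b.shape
(11, 2)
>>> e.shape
(2, 11, 2)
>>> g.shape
(2, 11)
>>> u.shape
(2, 11, 11)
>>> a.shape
(7,)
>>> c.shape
(7, 11, 2, 7)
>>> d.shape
()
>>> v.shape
(7, 11, 2, 7)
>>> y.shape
(2, 11, 2)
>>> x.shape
(11, 7)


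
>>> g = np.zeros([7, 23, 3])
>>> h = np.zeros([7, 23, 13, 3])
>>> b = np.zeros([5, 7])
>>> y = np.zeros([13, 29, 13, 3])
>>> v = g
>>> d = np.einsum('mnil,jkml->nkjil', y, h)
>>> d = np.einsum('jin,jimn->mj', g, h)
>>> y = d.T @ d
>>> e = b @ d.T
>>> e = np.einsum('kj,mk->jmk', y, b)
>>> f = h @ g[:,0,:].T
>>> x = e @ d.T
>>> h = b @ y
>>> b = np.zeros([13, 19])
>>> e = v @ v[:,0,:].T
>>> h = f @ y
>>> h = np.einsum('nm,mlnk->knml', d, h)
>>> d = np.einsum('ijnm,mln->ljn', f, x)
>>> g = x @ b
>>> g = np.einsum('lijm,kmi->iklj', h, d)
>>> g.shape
(13, 5, 7, 7)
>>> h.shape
(7, 13, 7, 23)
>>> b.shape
(13, 19)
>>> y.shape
(7, 7)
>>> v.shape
(7, 23, 3)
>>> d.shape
(5, 23, 13)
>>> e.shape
(7, 23, 7)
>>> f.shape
(7, 23, 13, 7)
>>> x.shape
(7, 5, 13)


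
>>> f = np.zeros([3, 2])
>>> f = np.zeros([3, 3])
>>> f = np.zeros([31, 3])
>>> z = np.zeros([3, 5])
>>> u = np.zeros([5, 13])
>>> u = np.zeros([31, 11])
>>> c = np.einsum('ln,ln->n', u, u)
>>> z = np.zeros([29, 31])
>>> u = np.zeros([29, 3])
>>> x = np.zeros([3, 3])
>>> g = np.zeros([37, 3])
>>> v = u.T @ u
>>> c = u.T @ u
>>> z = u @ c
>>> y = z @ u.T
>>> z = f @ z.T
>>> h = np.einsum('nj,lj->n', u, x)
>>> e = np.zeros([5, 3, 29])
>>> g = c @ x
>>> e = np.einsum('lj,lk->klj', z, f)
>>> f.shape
(31, 3)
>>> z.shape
(31, 29)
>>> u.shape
(29, 3)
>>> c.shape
(3, 3)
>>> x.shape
(3, 3)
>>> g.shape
(3, 3)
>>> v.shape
(3, 3)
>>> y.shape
(29, 29)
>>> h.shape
(29,)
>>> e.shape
(3, 31, 29)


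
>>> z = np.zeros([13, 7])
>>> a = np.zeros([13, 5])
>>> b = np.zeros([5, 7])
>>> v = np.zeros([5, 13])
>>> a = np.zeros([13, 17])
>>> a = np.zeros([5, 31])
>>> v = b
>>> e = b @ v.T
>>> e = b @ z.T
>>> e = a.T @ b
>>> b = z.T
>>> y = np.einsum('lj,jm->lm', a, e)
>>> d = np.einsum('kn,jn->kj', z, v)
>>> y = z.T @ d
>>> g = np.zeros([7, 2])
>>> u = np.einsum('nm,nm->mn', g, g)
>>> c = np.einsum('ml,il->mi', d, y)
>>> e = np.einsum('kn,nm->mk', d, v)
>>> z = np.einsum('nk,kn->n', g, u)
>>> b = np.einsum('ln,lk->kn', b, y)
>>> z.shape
(7,)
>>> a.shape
(5, 31)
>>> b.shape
(5, 13)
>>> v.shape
(5, 7)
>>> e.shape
(7, 13)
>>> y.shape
(7, 5)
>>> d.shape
(13, 5)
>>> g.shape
(7, 2)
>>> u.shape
(2, 7)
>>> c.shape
(13, 7)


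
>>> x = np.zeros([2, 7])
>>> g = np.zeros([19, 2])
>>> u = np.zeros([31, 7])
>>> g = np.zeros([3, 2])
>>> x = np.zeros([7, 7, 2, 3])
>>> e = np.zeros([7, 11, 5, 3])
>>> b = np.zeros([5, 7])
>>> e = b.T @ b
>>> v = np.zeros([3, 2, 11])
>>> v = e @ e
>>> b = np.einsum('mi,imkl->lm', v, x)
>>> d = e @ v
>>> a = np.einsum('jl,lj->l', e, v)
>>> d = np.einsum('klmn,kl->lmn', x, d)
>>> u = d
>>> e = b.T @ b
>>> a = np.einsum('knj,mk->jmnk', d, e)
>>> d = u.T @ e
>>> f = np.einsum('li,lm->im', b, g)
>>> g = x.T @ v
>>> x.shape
(7, 7, 2, 3)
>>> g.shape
(3, 2, 7, 7)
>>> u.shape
(7, 2, 3)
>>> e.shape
(7, 7)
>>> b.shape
(3, 7)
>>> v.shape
(7, 7)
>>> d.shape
(3, 2, 7)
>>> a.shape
(3, 7, 2, 7)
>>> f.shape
(7, 2)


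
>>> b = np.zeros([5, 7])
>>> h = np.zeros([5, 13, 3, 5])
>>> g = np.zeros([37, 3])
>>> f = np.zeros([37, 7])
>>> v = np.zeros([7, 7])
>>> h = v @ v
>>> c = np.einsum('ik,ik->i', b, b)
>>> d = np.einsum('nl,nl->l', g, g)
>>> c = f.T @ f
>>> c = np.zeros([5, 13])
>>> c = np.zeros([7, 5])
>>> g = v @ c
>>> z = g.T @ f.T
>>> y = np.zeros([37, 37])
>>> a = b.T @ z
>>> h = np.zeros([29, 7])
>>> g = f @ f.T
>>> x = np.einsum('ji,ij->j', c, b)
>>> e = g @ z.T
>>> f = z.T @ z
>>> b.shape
(5, 7)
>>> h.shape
(29, 7)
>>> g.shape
(37, 37)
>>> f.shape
(37, 37)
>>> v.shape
(7, 7)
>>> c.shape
(7, 5)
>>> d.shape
(3,)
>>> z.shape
(5, 37)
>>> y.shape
(37, 37)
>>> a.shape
(7, 37)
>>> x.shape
(7,)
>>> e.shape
(37, 5)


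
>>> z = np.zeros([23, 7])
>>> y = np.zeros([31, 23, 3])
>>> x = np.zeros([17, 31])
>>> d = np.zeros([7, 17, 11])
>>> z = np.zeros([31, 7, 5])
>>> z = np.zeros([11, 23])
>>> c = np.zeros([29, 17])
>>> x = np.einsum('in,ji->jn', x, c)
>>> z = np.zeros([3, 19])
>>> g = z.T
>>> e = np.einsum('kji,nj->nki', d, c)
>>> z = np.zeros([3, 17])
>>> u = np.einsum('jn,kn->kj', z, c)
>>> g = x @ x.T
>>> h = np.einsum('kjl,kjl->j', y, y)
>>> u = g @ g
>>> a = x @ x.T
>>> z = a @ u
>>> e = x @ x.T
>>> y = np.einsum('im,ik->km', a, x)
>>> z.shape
(29, 29)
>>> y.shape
(31, 29)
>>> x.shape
(29, 31)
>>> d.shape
(7, 17, 11)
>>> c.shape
(29, 17)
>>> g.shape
(29, 29)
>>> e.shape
(29, 29)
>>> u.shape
(29, 29)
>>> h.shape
(23,)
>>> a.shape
(29, 29)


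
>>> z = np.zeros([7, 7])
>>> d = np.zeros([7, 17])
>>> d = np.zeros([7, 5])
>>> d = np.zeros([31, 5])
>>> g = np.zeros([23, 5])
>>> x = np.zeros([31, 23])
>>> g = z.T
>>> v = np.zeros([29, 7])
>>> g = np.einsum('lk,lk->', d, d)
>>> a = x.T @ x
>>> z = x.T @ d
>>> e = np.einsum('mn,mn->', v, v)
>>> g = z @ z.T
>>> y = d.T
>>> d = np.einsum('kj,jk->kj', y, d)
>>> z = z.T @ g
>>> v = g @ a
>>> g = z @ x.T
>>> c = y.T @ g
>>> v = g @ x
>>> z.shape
(5, 23)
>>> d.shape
(5, 31)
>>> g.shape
(5, 31)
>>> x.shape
(31, 23)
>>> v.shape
(5, 23)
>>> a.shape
(23, 23)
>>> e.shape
()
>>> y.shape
(5, 31)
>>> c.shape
(31, 31)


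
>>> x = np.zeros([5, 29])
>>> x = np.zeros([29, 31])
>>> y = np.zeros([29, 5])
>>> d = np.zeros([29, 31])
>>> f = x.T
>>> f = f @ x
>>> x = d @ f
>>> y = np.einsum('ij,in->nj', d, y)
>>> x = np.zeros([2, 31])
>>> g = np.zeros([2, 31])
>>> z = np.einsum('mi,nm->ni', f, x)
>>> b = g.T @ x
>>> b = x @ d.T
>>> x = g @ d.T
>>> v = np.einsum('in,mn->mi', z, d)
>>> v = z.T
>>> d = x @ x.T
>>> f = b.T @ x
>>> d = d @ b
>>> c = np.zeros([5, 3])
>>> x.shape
(2, 29)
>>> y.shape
(5, 31)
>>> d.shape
(2, 29)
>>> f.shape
(29, 29)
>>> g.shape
(2, 31)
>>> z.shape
(2, 31)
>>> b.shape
(2, 29)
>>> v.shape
(31, 2)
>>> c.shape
(5, 3)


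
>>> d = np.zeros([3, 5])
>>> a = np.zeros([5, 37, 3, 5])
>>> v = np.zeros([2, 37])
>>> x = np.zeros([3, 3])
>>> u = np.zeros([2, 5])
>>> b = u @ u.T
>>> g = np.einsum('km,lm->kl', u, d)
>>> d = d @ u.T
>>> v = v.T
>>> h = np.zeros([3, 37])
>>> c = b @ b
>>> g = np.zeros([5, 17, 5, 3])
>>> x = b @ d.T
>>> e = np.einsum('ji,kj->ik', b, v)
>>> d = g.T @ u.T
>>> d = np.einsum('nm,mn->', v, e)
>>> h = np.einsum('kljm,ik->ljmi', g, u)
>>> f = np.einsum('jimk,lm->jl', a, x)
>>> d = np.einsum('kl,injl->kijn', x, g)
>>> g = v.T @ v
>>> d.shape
(2, 5, 5, 17)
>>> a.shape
(5, 37, 3, 5)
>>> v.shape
(37, 2)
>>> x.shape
(2, 3)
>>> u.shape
(2, 5)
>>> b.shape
(2, 2)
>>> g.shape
(2, 2)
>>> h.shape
(17, 5, 3, 2)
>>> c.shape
(2, 2)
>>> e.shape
(2, 37)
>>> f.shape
(5, 2)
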